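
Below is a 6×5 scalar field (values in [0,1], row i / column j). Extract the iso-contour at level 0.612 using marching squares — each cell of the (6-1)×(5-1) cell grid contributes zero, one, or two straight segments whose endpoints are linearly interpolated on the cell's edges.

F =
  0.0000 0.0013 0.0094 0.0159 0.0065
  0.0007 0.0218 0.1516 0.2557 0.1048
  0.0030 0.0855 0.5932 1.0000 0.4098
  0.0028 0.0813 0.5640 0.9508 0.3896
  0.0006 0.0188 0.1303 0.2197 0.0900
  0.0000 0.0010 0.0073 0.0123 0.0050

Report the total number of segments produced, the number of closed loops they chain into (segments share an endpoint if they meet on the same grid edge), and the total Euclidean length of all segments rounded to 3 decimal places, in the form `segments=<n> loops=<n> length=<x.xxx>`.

cell (1,2): code 0100 → (1.479,3.000)–(2.000,2.046)
cell (1,3): code 1000 → (2.000,3.657)–(1.479,3.000)
cell (2,2): code 0110 → (2.000,2.046)–(3.000,2.124)
cell (2,3): code 1001 → (3.000,3.604)–(2.000,3.657)
cell (3,2): code 0010 → (3.000,2.124)–(3.463,3.000)
cell (3,3): code 0001 → (3.463,3.000)–(3.000,3.604)
total: 6 segments, chained into 1 closed loop(s), length Σ = 5.682420

segments=6 loops=1 length=5.682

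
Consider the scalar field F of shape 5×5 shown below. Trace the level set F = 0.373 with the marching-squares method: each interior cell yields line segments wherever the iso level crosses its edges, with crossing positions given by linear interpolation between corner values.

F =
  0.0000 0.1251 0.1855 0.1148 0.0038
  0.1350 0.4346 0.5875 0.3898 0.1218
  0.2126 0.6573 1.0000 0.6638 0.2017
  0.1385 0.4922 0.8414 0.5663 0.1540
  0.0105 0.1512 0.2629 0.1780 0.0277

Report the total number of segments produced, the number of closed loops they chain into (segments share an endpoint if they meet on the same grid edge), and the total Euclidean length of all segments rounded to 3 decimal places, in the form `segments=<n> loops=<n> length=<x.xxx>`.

segments=12 loops=1 length=10.149

cell (0,0): code 0100 → (0.801,1.000)–(1.000,0.794)
cell (0,1): code 1100 → (0.466,2.000)–(0.801,1.000)
cell (0,2): code 1100 → (0.939,3.000)–(0.466,2.000)
cell (0,3): code 1000 → (1.000,3.063)–(0.939,3.000)
cell (1,0): code 0110 → (1.000,0.794)–(2.000,0.361)
cell (1,3): code 1001 → (2.000,3.629)–(1.000,3.063)
cell (2,0): code 0110 → (2.000,0.361)–(3.000,0.663)
cell (2,3): code 1001 → (3.000,3.469)–(2.000,3.629)
cell (3,0): code 0010 → (3.000,0.663)–(3.350,1.000)
cell (3,1): code 0011 → (3.350,1.000)–(3.810,2.000)
cell (3,2): code 0011 → (3.810,2.000)–(3.498,3.000)
cell (3,3): code 0001 → (3.498,3.000)–(3.000,3.469)
total: 12 segments, chained into 1 closed loop(s), length Σ = 10.148697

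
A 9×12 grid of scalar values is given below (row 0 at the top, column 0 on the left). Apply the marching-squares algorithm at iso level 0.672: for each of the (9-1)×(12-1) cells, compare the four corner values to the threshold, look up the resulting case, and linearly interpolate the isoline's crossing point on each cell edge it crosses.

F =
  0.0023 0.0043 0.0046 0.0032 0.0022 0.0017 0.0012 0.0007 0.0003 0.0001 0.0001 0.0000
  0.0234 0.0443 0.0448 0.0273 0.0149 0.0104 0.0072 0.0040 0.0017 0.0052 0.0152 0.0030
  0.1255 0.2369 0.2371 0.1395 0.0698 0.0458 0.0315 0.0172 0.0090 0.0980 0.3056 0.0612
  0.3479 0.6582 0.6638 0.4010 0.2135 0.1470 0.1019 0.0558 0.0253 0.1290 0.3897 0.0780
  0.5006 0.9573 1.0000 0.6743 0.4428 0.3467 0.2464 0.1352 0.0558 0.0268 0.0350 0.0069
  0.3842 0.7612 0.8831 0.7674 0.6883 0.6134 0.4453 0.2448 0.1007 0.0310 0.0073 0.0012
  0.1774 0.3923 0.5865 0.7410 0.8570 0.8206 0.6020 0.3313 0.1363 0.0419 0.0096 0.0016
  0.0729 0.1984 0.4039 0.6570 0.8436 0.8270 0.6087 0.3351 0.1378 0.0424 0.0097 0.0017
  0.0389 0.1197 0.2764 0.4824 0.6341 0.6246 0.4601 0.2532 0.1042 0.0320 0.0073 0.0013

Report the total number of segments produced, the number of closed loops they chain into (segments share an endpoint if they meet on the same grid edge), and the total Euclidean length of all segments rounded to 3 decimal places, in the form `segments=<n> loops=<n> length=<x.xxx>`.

segments=18 loops=1 length=15.502

cell (3,0): code 0100 → (3.046,1.000)–(4.000,0.375)
cell (3,1): code 1100 → (3.024,2.000)–(3.046,1.000)
cell (3,2): code 1100 → (3.992,3.000)–(3.024,2.000)
cell (3,3): code 1000 → (4.000,3.010)–(3.992,3.000)
cell (4,0): code 0110 → (4.000,0.375)–(5.000,0.763)
cell (4,3): code 1101 → (4.934,4.000)–(4.000,3.010)
cell (4,4): code 1000 → (5.000,4.218)–(4.934,4.000)
cell (5,0): code 0010 → (5.000,0.763)–(5.242,1.000)
cell (5,1): code 0011 → (5.242,1.000)–(5.712,2.000)
cell (5,2): code 0111 → (5.712,2.000)–(6.000,2.553)
cell (5,4): code 1101 → (5.283,5.000)–(5.000,4.218)
cell (5,5): code 1000 → (6.000,5.680)–(5.283,5.000)
cell (6,2): code 0010 → (6.000,2.553)–(6.821,3.000)
cell (6,3): code 0111 → (6.821,3.000)–(7.000,3.080)
cell (6,5): code 1001 → (7.000,5.710)–(6.000,5.680)
cell (7,3): code 0010 → (7.000,3.080)–(7.819,4.000)
cell (7,4): code 0011 → (7.819,4.000)–(7.766,5.000)
cell (7,5): code 0001 → (7.766,5.000)–(7.000,5.710)
total: 18 segments, chained into 1 closed loop(s), length Σ = 15.501502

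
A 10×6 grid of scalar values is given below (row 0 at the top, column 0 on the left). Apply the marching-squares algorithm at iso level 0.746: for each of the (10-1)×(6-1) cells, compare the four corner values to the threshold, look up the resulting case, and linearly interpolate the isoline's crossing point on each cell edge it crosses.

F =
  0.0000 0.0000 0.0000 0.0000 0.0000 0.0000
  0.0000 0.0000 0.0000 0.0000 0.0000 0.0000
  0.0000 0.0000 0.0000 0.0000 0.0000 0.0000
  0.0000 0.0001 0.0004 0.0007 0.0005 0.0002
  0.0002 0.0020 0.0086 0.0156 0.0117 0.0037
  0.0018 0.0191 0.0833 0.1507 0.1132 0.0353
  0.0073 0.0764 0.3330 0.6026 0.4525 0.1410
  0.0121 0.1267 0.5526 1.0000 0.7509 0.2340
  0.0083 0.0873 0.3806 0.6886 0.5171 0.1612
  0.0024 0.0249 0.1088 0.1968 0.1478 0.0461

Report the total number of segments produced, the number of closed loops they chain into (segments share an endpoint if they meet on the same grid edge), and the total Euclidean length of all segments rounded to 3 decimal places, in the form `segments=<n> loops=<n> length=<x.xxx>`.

segments=6 loops=1 length=4.346

cell (6,2): code 0100 → (6.361,3.000)–(7.000,2.432)
cell (6,3): code 1100 → (6.984,4.000)–(6.361,3.000)
cell (6,4): code 1000 → (7.000,4.009)–(6.984,4.000)
cell (7,2): code 0010 → (7.000,2.432)–(7.816,3.000)
cell (7,3): code 0011 → (7.816,3.000)–(7.021,4.000)
cell (7,4): code 0001 → (7.021,4.000)–(7.000,4.009)
total: 6 segments, chained into 1 closed loop(s), length Σ = 4.346022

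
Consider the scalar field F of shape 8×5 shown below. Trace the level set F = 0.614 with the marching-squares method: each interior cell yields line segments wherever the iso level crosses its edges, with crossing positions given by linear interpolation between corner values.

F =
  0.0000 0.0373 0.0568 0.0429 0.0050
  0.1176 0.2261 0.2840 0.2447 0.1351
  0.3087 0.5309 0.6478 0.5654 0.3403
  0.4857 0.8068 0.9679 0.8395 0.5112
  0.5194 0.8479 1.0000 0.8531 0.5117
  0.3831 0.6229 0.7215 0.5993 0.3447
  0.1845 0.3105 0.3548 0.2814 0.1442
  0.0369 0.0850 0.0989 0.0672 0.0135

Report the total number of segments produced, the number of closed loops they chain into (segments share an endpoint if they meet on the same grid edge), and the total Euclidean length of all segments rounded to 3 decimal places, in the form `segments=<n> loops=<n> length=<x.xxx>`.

segments=14 loops=1 length=10.634

cell (1,1): code 0100 → (1.907,2.000)–(2.000,1.711)
cell (1,2): code 1000 → (2.000,2.410)–(1.907,2.000)
cell (2,0): code 0100 → (2.301,1.000)–(3.000,0.400)
cell (2,1): code 1110 → (2.000,1.711)–(2.301,1.000)
cell (2,2): code 1101 → (2.177,3.000)–(2.000,2.410)
cell (2,3): code 1000 → (3.000,3.687)–(2.177,3.000)
cell (3,0): code 0110 → (3.000,0.400)–(4.000,0.288)
cell (3,3): code 1001 → (4.000,3.700)–(3.000,3.687)
cell (4,0): code 0110 → (4.000,0.288)–(5.000,0.963)
cell (4,2): code 1011 → (5.000,2.880)–(4.942,3.000)
cell (4,3): code 0001 → (4.942,3.000)–(4.000,3.700)
cell (5,0): code 0010 → (5.000,0.963)–(5.028,1.000)
cell (5,1): code 0011 → (5.028,1.000)–(5.293,2.000)
cell (5,2): code 0001 → (5.293,2.000)–(5.000,2.880)
total: 14 segments, chained into 1 closed loop(s), length Σ = 10.633890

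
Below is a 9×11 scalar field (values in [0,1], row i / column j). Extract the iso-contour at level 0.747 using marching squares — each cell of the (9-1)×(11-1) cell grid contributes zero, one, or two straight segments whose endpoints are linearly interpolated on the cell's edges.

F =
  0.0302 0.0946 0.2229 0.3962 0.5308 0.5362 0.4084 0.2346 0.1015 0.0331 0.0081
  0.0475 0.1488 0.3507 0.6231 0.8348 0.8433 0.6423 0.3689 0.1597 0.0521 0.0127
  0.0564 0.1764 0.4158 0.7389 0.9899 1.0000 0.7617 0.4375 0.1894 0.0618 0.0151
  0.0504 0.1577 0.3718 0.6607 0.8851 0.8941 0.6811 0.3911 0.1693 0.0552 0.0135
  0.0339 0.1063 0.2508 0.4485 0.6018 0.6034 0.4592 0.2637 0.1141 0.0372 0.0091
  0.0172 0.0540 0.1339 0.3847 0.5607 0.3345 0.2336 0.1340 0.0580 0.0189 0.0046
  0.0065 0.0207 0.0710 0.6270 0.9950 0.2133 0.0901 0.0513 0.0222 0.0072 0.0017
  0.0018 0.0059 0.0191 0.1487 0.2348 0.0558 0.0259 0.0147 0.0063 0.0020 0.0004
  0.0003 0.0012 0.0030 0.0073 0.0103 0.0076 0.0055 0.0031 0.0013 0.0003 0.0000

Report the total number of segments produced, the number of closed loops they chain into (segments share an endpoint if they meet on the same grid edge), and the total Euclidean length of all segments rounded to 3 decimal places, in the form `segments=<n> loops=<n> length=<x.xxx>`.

cell (0,3): code 0100 → (0.711,4.000)–(1.000,3.585)
cell (0,4): code 1100 → (0.686,5.000)–(0.711,4.000)
cell (0,5): code 1000 → (1.000,5.479)–(0.686,5.000)
cell (1,3): code 0110 → (1.000,3.585)–(2.000,3.032)
cell (1,5): code 1101 → (1.877,6.000)–(1.000,5.479)
cell (1,6): code 1000 → (2.000,6.045)–(1.877,6.000)
cell (2,3): code 0110 → (2.000,3.032)–(3.000,3.385)
cell (2,5): code 1011 → (3.000,5.691)–(2.182,6.000)
cell (2,6): code 0001 → (2.182,6.000)–(2.000,6.045)
cell (3,3): code 0010 → (3.000,3.385)–(3.487,4.000)
cell (3,4): code 0011 → (3.487,4.000)–(3.506,5.000)
cell (3,5): code 0001 → (3.506,5.000)–(3.000,5.691)
cell (5,3): code 0100 → (5.429,4.000)–(6.000,3.326)
cell (5,4): code 1000 → (6.000,4.317)–(5.429,4.000)
cell (6,3): code 0010 → (6.000,3.326)–(6.326,4.000)
cell (6,4): code 0001 → (6.326,4.000)–(6.000,4.317)
total: 16 segments, chained into 2 closed loop(s), length Σ = 11.876279

segments=16 loops=2 length=11.876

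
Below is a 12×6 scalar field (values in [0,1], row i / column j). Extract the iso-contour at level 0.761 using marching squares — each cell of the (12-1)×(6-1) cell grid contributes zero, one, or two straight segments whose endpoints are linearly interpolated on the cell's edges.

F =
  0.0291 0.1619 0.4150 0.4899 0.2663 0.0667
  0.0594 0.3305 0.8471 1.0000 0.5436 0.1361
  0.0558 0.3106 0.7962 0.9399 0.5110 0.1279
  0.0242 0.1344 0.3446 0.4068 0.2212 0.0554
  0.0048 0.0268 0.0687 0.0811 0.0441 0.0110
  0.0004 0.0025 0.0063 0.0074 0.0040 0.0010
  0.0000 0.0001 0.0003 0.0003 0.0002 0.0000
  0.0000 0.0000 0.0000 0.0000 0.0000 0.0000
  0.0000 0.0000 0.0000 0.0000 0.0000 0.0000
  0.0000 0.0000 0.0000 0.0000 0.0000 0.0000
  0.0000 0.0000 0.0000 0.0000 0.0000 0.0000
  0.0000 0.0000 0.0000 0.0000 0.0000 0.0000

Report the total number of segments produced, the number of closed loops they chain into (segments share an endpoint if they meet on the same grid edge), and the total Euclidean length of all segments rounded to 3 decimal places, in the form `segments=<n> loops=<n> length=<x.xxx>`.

cell (0,1): code 0100 → (0.801,2.000)–(1.000,1.833)
cell (0,2): code 1100 → (0.531,3.000)–(0.801,2.000)
cell (0,3): code 1000 → (1.000,3.524)–(0.531,3.000)
cell (1,1): code 0110 → (1.000,1.833)–(2.000,1.928)
cell (1,3): code 1001 → (2.000,3.417)–(1.000,3.524)
cell (2,1): code 0010 → (2.000,1.928)–(2.078,2.000)
cell (2,2): code 0011 → (2.078,2.000)–(2.336,3.000)
cell (2,3): code 0001 → (2.336,3.000)–(2.000,3.417)
total: 8 segments, chained into 1 closed loop(s), length Σ = 5.682600

segments=8 loops=1 length=5.683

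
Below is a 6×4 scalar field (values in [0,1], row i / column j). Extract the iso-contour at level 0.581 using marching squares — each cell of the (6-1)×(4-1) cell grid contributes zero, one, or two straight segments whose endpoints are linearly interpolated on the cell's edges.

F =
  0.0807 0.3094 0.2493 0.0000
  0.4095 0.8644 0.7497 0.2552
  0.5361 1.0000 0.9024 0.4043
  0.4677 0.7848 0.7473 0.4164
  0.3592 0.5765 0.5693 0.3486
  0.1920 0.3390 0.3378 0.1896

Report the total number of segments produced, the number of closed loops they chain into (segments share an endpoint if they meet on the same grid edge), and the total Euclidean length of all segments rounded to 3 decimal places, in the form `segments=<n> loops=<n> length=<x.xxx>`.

cell (0,0): code 0100 → (0.489,1.000)–(1.000,0.377)
cell (0,1): code 1100 → (0.663,2.000)–(0.489,1.000)
cell (0,2): code 1000 → (1.000,2.341)–(0.663,2.000)
cell (1,0): code 0110 → (1.000,0.377)–(2.000,0.097)
cell (1,2): code 1001 → (2.000,2.645)–(1.000,2.341)
cell (2,0): code 0110 → (2.000,0.097)–(3.000,0.357)
cell (2,2): code 1001 → (3.000,2.503)–(2.000,2.645)
cell (3,0): code 0010 → (3.000,0.357)–(3.978,1.000)
cell (3,1): code 0011 → (3.978,1.000)–(3.934,2.000)
cell (3,2): code 0001 → (3.934,2.000)–(3.000,2.503)
total: 10 segments, chained into 1 closed loop(s), length Σ = 9.659774

segments=10 loops=1 length=9.660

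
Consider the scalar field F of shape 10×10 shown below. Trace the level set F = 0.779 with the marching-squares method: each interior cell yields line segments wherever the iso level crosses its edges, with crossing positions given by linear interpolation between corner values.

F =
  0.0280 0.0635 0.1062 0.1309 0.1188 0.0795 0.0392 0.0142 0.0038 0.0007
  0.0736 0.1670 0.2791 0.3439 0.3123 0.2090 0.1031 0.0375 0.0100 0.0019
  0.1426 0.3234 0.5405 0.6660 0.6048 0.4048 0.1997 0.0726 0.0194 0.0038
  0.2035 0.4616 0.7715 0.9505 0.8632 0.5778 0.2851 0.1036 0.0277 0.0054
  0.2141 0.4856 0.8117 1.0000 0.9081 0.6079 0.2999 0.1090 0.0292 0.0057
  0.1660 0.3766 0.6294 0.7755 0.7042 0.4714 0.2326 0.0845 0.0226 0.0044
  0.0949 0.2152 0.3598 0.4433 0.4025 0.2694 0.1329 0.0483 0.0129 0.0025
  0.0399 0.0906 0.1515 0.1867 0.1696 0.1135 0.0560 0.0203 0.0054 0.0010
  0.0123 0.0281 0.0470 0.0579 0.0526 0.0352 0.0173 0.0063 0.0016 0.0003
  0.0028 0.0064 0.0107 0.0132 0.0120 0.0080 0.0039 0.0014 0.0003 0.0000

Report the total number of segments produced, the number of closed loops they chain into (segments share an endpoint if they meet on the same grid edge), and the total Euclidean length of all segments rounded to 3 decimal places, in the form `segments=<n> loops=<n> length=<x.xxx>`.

segments=10 loops=1 length=7.944

cell (2,2): code 0100 → (2.397,3.000)–(3.000,2.042)
cell (2,3): code 1100 → (2.674,4.000)–(2.397,3.000)
cell (2,4): code 1000 → (3.000,4.295)–(2.674,4.000)
cell (3,1): code 0100 → (3.187,2.000)–(4.000,1.900)
cell (3,2): code 1110 → (3.000,2.042)–(3.187,2.000)
cell (3,4): code 1001 → (4.000,4.430)–(3.000,4.295)
cell (4,1): code 0010 → (4.000,1.900)–(4.179,2.000)
cell (4,2): code 0011 → (4.179,2.000)–(4.984,3.000)
cell (4,3): code 0011 → (4.984,3.000)–(4.633,4.000)
cell (4,4): code 0001 → (4.633,4.000)–(4.000,4.430)
total: 10 segments, chained into 1 closed loop(s), length Σ = 7.943617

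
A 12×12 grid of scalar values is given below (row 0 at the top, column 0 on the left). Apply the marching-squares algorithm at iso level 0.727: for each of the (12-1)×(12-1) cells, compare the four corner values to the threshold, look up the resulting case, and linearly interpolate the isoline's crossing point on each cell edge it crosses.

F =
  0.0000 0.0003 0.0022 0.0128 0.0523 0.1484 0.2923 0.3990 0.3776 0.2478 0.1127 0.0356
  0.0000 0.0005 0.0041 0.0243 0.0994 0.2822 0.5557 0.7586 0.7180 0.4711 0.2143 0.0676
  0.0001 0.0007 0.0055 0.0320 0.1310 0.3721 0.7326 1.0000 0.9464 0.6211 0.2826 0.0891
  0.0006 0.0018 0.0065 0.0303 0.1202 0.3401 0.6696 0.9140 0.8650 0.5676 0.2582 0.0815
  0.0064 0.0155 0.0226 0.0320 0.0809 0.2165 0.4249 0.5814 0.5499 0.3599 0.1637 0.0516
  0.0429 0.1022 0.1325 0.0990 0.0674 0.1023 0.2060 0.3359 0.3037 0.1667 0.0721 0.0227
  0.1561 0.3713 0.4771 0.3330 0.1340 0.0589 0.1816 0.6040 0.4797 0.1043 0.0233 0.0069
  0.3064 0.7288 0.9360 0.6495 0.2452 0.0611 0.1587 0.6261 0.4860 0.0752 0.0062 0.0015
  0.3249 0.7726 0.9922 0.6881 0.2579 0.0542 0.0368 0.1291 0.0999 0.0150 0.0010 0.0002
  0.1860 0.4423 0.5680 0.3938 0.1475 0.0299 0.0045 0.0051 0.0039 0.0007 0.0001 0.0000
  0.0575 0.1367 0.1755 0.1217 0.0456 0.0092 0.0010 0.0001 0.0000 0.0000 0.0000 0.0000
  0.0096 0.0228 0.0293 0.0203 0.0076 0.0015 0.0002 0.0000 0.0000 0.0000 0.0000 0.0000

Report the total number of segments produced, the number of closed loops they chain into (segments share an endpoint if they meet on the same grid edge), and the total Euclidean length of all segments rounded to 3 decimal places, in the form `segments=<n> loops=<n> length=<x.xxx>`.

cell (0,6): code 0100 → (0.912,7.000)–(1.000,6.844)
cell (0,7): code 1000 → (1.000,7.778)–(0.912,7.000)
cell (1,5): code 0100 → (1.968,6.000)–(2.000,5.984)
cell (1,6): code 1110 → (1.000,6.844)–(1.968,6.000)
cell (1,7): code 1101 → (1.039,8.000)–(1.000,7.778)
cell (1,8): code 1000 → (2.000,8.674)–(1.039,8.000)
cell (2,5): code 0010 → (2.000,5.984)–(2.089,6.000)
cell (2,6): code 0111 → (2.089,6.000)–(3.000,6.235)
cell (2,8): code 1001 → (3.000,8.464)–(2.000,8.674)
cell (3,6): code 0010 → (3.000,6.235)–(3.562,7.000)
cell (3,7): code 0011 → (3.562,7.000)–(3.438,8.000)
cell (3,8): code 0001 → (3.438,8.000)–(3.000,8.464)
cell (6,0): code 0100 → (6.995,1.000)–(7.000,0.996)
cell (6,1): code 1100 → (6.545,2.000)–(6.995,1.000)
cell (6,2): code 1000 → (7.000,2.729)–(6.545,2.000)
cell (7,0): code 0110 → (7.000,0.996)–(8.000,0.898)
cell (7,2): code 1001 → (8.000,2.872)–(7.000,2.729)
cell (8,0): code 0010 → (8.000,0.898)–(8.138,1.000)
cell (8,1): code 0011 → (8.138,1.000)–(8.625,2.000)
cell (8,2): code 0001 → (8.625,2.000)–(8.000,2.872)
total: 20 segments, chained into 2 closed loop(s), length Σ = 14.664338

segments=20 loops=2 length=14.664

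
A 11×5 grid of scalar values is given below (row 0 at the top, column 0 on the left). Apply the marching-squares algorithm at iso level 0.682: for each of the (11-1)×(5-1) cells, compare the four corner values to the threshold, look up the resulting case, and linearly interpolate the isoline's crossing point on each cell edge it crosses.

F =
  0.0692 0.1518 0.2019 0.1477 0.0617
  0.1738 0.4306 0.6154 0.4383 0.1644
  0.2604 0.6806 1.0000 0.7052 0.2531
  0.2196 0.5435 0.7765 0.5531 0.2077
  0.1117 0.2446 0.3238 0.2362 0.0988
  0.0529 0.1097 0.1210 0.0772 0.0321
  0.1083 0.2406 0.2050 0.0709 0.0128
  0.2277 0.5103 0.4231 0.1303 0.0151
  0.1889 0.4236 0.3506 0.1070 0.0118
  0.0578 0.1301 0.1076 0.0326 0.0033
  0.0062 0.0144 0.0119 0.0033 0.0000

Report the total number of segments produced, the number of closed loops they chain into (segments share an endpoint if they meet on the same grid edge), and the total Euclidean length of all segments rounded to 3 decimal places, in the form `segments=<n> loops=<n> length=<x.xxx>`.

cell (1,1): code 0100 → (1.173,2.000)–(2.000,1.004)
cell (1,2): code 1100 → (1.913,3.000)–(1.173,2.000)
cell (1,3): code 1000 → (2.000,3.051)–(1.913,3.000)
cell (2,1): code 0110 → (2.000,1.004)–(3.000,1.594)
cell (2,2): code 1011 → (3.000,2.423)–(2.153,3.000)
cell (2,3): code 0001 → (2.153,3.000)–(2.000,3.051)
cell (3,1): code 0010 → (3.000,1.594)–(3.209,2.000)
cell (3,2): code 0001 → (3.209,2.000)–(3.000,2.423)
total: 8 segments, chained into 1 closed loop(s), length Σ = 5.914223

segments=8 loops=1 length=5.914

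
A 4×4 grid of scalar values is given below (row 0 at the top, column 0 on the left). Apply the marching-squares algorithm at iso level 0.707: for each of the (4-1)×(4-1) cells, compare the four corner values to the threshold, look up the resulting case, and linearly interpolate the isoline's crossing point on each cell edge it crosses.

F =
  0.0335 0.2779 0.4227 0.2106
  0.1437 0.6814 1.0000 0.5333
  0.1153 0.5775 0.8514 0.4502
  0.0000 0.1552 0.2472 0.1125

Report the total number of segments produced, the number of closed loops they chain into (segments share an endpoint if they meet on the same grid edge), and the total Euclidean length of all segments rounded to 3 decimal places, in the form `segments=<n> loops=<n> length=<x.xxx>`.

segments=6 loops=1 length=4.978

cell (0,1): code 0100 → (0.492,2.000)–(1.000,1.080)
cell (0,2): code 1000 → (1.000,2.628)–(0.492,2.000)
cell (1,1): code 0110 → (1.000,1.080)–(2.000,1.473)
cell (1,2): code 1001 → (2.000,2.360)–(1.000,2.628)
cell (2,1): code 0010 → (2.000,1.473)–(2.239,2.000)
cell (2,2): code 0001 → (2.239,2.000)–(2.000,2.360)
total: 6 segments, chained into 1 closed loop(s), length Σ = 4.978103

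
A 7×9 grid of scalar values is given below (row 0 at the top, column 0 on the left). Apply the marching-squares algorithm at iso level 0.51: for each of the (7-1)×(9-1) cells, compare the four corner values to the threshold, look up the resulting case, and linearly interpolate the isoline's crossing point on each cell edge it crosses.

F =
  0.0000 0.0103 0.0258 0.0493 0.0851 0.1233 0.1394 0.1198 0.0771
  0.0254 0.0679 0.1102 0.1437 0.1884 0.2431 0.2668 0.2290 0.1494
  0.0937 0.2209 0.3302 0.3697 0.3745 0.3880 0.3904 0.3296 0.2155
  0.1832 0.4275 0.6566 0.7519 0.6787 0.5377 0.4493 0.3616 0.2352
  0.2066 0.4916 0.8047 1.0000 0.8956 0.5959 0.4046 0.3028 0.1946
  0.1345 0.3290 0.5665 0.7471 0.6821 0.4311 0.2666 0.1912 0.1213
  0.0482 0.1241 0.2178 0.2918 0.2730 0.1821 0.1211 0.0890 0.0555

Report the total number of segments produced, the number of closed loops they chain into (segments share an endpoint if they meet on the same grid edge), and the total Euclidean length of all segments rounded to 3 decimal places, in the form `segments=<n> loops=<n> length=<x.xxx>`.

segments=14 loops=1 length=11.928

cell (2,1): code 0100 → (2.551,2.000)–(3.000,1.360)
cell (2,2): code 1100 → (2.367,3.000)–(2.551,2.000)
cell (2,3): code 1100 → (2.445,4.000)–(2.367,3.000)
cell (2,4): code 1100 → (2.815,5.000)–(2.445,4.000)
cell (2,5): code 1000 → (3.000,5.313)–(2.815,5.000)
cell (3,1): code 0110 → (3.000,1.360)–(4.000,1.059)
cell (3,5): code 1001 → (4.000,5.449)–(3.000,5.313)
cell (4,1): code 0110 → (4.000,1.059)–(5.000,1.762)
cell (4,4): code 1011 → (5.000,4.686)–(4.521,5.000)
cell (4,5): code 0001 → (4.521,5.000)–(4.000,5.449)
cell (5,1): code 0010 → (5.000,1.762)–(5.162,2.000)
cell (5,2): code 0011 → (5.162,2.000)–(5.521,3.000)
cell (5,3): code 0011 → (5.521,3.000)–(5.421,4.000)
cell (5,4): code 0001 → (5.421,4.000)–(5.000,4.686)
total: 14 segments, chained into 1 closed loop(s), length Σ = 11.928111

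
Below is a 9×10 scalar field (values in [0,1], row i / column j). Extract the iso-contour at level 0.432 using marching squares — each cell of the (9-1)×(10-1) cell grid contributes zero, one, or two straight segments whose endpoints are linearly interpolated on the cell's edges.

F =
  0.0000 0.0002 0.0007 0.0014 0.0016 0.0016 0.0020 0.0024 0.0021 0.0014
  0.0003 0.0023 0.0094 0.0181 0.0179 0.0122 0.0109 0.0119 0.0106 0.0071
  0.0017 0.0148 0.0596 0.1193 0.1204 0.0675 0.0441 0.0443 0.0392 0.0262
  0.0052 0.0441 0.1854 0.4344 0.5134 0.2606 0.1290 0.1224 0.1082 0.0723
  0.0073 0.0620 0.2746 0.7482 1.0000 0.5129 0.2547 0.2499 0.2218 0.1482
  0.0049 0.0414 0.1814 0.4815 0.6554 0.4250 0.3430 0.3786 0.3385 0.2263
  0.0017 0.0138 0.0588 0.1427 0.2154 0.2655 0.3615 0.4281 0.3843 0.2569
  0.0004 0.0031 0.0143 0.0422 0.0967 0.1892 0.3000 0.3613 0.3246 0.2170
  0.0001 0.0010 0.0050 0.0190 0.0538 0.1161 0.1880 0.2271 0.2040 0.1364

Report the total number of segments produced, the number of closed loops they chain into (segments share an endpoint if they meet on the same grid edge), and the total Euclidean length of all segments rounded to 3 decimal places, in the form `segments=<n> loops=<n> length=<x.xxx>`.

segments=12 loops=1 length=8.575

cell (2,2): code 0100 → (2.992,3.000)–(3.000,2.990)
cell (2,3): code 1100 → (2.793,4.000)–(2.992,3.000)
cell (2,4): code 1000 → (3.000,4.322)–(2.793,4.000)
cell (3,2): code 0110 → (3.000,2.990)–(4.000,2.332)
cell (3,4): code 1101 → (3.679,5.000)–(3.000,4.322)
cell (3,5): code 1000 → (4.000,5.313)–(3.679,5.000)
cell (4,2): code 0110 → (4.000,2.332)–(5.000,2.835)
cell (4,4): code 1011 → (5.000,4.970)–(4.920,5.000)
cell (4,5): code 0001 → (4.920,5.000)–(4.000,5.313)
cell (5,2): code 0010 → (5.000,2.835)–(5.146,3.000)
cell (5,3): code 0011 → (5.146,3.000)–(5.508,4.000)
cell (5,4): code 0001 → (5.508,4.000)–(5.000,4.970)
total: 12 segments, chained into 1 closed loop(s), length Σ = 8.574985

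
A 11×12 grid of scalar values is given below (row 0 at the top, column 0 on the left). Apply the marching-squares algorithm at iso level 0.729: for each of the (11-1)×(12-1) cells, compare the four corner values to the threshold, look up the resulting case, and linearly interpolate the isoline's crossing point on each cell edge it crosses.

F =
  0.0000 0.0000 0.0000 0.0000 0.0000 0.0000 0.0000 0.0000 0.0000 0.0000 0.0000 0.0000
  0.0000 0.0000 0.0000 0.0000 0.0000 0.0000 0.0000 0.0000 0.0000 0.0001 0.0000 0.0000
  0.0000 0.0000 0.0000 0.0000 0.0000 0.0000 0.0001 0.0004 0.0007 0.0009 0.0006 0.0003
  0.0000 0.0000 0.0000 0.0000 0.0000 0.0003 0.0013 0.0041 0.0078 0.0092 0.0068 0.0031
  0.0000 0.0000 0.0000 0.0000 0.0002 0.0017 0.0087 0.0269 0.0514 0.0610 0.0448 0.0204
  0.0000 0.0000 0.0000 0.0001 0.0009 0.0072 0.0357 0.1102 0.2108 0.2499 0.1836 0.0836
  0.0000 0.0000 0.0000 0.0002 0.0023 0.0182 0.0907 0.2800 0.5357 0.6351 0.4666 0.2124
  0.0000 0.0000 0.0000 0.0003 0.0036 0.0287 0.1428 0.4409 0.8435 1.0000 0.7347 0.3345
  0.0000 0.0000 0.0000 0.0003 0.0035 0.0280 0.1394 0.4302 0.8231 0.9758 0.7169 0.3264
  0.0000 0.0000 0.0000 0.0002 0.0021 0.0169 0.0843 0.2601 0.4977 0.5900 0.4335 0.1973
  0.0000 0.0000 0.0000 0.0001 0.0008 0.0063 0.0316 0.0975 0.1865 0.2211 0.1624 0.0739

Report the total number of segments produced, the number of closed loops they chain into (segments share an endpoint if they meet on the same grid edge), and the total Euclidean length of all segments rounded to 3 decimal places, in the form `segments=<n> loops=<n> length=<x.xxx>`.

cell (6,7): code 0100 → (6.628,8.000)–(7.000,7.716)
cell (6,8): code 1100 → (6.257,9.000)–(6.628,8.000)
cell (6,9): code 1100 → (6.979,10.000)–(6.257,9.000)
cell (6,10): code 1000 → (7.000,10.014)–(6.979,10.000)
cell (7,7): code 0110 → (7.000,7.716)–(8.000,7.760)
cell (7,9): code 1011 → (8.000,9.953)–(7.320,10.000)
cell (7,10): code 0001 → (7.320,10.000)–(7.000,10.014)
cell (8,7): code 0010 → (8.000,7.760)–(8.289,8.000)
cell (8,8): code 0011 → (8.289,8.000)–(8.640,9.000)
cell (8,9): code 0001 → (8.640,9.000)–(8.000,9.953)
total: 10 segments, chained into 1 closed loop(s), length Σ = 7.379477

segments=10 loops=1 length=7.379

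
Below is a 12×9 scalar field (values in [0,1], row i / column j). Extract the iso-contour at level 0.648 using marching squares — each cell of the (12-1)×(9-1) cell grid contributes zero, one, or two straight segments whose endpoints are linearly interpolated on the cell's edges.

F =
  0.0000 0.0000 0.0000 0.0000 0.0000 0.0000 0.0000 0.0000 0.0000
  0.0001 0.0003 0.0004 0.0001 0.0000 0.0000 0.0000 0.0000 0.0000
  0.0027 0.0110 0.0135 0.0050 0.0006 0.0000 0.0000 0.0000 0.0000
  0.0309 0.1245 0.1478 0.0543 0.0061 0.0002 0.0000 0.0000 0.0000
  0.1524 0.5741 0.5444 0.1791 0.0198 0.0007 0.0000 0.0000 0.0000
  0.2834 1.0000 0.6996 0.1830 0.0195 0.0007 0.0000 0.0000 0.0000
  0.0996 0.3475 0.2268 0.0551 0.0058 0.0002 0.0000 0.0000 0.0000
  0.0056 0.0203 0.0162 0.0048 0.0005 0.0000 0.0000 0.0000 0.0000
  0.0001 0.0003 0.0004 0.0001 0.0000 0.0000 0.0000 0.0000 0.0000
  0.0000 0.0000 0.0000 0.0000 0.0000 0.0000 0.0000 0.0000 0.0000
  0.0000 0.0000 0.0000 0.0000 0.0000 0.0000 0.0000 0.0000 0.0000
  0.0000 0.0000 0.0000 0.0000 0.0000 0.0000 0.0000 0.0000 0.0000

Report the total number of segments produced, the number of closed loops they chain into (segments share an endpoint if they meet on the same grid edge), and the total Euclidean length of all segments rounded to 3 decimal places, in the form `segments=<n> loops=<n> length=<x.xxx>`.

cell (4,0): code 0100 → (4.174,1.000)–(5.000,0.509)
cell (4,1): code 1100 → (4.668,2.000)–(4.174,1.000)
cell (4,2): code 1000 → (5.000,2.100)–(4.668,2.000)
cell (5,0): code 0010 → (5.000,0.509)–(5.539,1.000)
cell (5,1): code 0011 → (5.539,1.000)–(5.109,2.000)
cell (5,2): code 0001 → (5.109,2.000)–(5.000,2.100)
total: 6 segments, chained into 1 closed loop(s), length Σ = 4.390159

segments=6 loops=1 length=4.390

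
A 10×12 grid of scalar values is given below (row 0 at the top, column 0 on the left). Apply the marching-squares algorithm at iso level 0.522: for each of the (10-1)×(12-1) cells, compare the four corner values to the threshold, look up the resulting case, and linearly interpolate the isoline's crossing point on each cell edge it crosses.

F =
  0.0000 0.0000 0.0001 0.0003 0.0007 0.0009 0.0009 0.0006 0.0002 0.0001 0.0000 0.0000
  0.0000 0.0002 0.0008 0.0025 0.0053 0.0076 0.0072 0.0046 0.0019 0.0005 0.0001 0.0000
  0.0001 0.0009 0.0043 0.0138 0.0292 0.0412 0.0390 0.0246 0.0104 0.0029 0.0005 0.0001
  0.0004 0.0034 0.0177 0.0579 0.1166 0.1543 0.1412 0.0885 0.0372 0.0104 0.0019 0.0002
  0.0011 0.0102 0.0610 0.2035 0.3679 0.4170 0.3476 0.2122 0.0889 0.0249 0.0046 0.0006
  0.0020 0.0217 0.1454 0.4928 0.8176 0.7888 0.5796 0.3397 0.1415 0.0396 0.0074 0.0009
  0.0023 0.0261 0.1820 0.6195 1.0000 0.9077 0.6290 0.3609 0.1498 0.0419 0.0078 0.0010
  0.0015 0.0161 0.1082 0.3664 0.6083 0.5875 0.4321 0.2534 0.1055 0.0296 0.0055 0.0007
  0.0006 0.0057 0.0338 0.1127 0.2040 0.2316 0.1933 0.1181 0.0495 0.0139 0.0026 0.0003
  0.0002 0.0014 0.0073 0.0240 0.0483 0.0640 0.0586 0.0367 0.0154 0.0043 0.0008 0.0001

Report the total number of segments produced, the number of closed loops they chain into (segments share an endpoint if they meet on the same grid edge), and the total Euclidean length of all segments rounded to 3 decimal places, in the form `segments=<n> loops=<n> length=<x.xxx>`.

cell (4,3): code 0100 → (4.343,4.000)–(5.000,3.090)
cell (4,4): code 1100 → (4.282,5.000)–(4.343,4.000)
cell (4,5): code 1100 → (4.752,6.000)–(4.282,5.000)
cell (4,6): code 1000 → (5.000,6.240)–(4.752,6.000)
cell (5,2): code 0100 → (5.230,3.000)–(6.000,2.777)
cell (5,3): code 1110 → (5.000,3.090)–(5.230,3.000)
cell (5,6): code 1001 → (6.000,6.399)–(5.000,6.240)
cell (6,2): code 0010 → (6.000,2.777)–(6.385,3.000)
cell (6,3): code 0111 → (6.385,3.000)–(7.000,3.643)
cell (6,5): code 1011 → (7.000,5.421)–(6.543,6.000)
cell (6,6): code 0001 → (6.543,6.000)–(6.000,6.399)
cell (7,3): code 0010 → (7.000,3.643)–(7.213,4.000)
cell (7,4): code 0011 → (7.213,4.000)–(7.184,5.000)
cell (7,5): code 0001 → (7.184,5.000)–(7.000,5.421)
total: 14 segments, chained into 1 closed loop(s), length Σ = 10.257729

segments=14 loops=1 length=10.258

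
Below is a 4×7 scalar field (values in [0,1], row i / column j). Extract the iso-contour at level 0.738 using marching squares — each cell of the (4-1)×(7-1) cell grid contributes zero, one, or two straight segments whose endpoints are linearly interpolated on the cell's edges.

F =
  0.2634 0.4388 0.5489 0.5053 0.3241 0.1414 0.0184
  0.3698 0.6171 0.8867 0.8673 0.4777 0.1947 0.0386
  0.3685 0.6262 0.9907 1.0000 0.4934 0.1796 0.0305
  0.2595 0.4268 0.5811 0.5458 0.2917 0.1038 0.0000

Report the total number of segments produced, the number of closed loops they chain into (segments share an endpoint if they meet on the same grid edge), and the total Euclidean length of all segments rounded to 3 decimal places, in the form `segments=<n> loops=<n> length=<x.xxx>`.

segments=8 loops=1 length=6.927

cell (0,1): code 0100 → (0.560,2.000)–(1.000,1.448)
cell (0,2): code 1100 → (0.643,3.000)–(0.560,2.000)
cell (0,3): code 1000 → (1.000,3.332)–(0.643,3.000)
cell (1,1): code 0110 → (1.000,1.448)–(2.000,1.307)
cell (1,3): code 1001 → (2.000,3.517)–(1.000,3.332)
cell (2,1): code 0010 → (2.000,1.307)–(2.617,2.000)
cell (2,2): code 0011 → (2.617,2.000)–(2.577,3.000)
cell (2,3): code 0001 → (2.577,3.000)–(2.000,3.517)
total: 8 segments, chained into 1 closed loop(s), length Σ = 6.927284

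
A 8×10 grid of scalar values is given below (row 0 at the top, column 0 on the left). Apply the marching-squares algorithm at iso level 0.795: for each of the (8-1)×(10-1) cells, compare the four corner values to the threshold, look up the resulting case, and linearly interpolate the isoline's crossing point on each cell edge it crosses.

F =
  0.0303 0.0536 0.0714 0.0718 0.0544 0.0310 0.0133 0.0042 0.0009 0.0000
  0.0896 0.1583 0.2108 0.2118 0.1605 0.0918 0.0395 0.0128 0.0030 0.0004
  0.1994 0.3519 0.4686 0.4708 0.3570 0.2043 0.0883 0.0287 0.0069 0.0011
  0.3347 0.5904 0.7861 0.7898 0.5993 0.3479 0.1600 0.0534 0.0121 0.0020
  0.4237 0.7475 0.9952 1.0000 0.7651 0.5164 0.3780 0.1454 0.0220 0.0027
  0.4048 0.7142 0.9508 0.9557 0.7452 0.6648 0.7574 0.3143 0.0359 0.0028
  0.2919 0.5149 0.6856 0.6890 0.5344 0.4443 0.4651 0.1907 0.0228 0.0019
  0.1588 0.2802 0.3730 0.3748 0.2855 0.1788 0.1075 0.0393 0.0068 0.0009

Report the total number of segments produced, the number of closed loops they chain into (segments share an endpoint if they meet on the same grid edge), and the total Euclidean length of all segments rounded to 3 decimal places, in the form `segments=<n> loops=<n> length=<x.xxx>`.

segments=8 loops=1 length=8.434

cell (3,1): code 0100 → (3.043,2.000)–(4.000,1.192)
cell (3,2): code 1100 → (3.025,3.000)–(3.043,2.000)
cell (3,3): code 1000 → (4.000,3.873)–(3.025,3.000)
cell (4,1): code 0110 → (4.000,1.192)–(5.000,1.342)
cell (4,3): code 1001 → (5.000,3.763)–(4.000,3.873)
cell (5,1): code 0010 → (5.000,1.342)–(5.587,2.000)
cell (5,2): code 0011 → (5.587,2.000)–(5.603,3.000)
cell (5,3): code 0001 → (5.603,3.000)–(5.000,3.763)
total: 8 segments, chained into 1 closed loop(s), length Σ = 8.434100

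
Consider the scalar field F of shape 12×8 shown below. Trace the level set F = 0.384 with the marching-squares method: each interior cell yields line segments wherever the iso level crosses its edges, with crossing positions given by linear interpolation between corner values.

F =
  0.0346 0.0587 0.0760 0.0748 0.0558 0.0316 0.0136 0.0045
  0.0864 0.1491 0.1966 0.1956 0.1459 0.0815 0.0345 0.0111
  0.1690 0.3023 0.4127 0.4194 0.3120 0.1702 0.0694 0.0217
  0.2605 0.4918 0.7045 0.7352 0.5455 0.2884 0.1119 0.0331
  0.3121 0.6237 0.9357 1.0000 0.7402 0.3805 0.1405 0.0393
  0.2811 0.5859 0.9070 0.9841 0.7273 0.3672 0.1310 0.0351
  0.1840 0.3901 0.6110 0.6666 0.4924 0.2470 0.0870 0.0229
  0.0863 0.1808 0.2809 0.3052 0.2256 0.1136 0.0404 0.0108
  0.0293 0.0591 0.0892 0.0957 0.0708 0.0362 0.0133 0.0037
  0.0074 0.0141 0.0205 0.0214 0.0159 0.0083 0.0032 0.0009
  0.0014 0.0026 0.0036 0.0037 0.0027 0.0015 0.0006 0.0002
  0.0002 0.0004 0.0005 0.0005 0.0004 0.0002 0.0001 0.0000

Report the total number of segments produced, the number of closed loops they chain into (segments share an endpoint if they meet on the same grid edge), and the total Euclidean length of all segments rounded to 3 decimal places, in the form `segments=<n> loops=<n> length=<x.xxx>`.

segments=18 loops=1 length=15.255

cell (1,1): code 0100 → (1.867,2.000)–(2.000,1.740)
cell (1,2): code 1100 → (1.842,3.000)–(1.867,2.000)
cell (1,3): code 1000 → (2.000,3.330)–(1.842,3.000)
cell (2,0): code 0100 → (2.431,1.000)–(3.000,0.534)
cell (2,1): code 1110 → (2.000,1.740)–(2.431,1.000)
cell (2,3): code 1101 → (2.308,4.000)–(2.000,3.330)
cell (2,4): code 1000 → (3.000,4.628)–(2.308,4.000)
cell (3,0): code 0110 → (3.000,0.534)–(4.000,0.231)
cell (3,4): code 1001 → (4.000,4.990)–(3.000,4.628)
cell (4,0): code 0110 → (4.000,0.231)–(5.000,0.338)
cell (4,4): code 1001 → (5.000,4.953)–(4.000,4.990)
cell (5,0): code 0110 → (5.000,0.338)–(6.000,0.970)
cell (5,4): code 1001 → (6.000,4.442)–(5.000,4.953)
cell (6,0): code 0010 → (6.000,0.970)–(6.029,1.000)
cell (6,1): code 0011 → (6.029,1.000)–(6.688,2.000)
cell (6,2): code 0011 → (6.688,2.000)–(6.782,3.000)
cell (6,3): code 0011 → (6.782,3.000)–(6.406,4.000)
cell (6,4): code 0001 → (6.406,4.000)–(6.000,4.442)
total: 18 segments, chained into 1 closed loop(s), length Σ = 15.255221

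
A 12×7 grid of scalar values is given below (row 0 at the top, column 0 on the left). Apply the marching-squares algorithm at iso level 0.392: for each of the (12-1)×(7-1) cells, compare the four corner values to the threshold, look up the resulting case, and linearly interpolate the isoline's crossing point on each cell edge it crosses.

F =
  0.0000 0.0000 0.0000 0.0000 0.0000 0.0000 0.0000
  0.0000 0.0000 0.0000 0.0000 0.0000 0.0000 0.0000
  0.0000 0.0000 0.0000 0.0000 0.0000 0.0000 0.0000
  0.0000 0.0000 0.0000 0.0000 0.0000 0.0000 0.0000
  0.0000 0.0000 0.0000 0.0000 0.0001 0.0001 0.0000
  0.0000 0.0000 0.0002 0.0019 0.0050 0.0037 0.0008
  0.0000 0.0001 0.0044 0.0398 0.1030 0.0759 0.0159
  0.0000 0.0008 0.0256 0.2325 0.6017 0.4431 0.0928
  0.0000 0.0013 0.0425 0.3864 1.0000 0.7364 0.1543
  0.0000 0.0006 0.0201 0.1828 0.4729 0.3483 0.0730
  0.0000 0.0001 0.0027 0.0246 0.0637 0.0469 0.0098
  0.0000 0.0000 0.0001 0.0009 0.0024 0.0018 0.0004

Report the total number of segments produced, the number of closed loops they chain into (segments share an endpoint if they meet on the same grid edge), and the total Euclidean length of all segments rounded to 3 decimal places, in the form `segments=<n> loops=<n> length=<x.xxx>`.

cell (6,3): code 0100 → (6.580,4.000)–(7.000,3.432)
cell (6,4): code 1100 → (6.861,5.000)–(6.580,4.000)
cell (6,5): code 1000 → (7.000,5.146)–(6.861,5.000)
cell (7,3): code 0110 → (7.000,3.432)–(8.000,3.009)
cell (7,5): code 1001 → (8.000,5.592)–(7.000,5.146)
cell (8,3): code 0110 → (8.000,3.009)–(9.000,3.721)
cell (8,4): code 1011 → (9.000,4.649)–(8.887,5.000)
cell (8,5): code 0001 → (8.887,5.000)–(8.000,5.592)
cell (9,3): code 0010 → (9.000,3.721)–(9.198,4.000)
cell (9,4): code 0001 → (9.198,4.000)–(9.000,4.649)
total: 10 segments, chained into 1 closed loop(s), length Σ = 7.810759

segments=10 loops=1 length=7.811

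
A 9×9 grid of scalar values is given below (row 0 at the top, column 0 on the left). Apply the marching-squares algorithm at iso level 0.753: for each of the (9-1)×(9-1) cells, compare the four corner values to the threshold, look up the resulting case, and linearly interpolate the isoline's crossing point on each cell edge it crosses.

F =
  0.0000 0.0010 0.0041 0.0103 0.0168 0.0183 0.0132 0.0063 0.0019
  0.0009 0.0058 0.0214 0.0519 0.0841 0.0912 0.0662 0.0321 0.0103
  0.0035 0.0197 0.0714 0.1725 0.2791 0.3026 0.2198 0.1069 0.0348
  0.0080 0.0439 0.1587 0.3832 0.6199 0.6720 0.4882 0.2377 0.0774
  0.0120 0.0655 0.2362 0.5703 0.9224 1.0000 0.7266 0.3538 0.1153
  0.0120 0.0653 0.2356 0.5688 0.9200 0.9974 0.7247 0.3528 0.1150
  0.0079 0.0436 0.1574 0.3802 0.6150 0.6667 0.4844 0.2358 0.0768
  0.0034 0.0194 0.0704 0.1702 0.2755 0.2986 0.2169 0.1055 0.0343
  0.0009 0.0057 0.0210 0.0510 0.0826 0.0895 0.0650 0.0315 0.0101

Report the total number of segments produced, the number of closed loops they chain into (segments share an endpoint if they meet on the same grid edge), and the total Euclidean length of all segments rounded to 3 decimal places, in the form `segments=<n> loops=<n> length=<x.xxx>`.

segments=8 loops=1 length=7.838

cell (3,3): code 0100 → (3.440,4.000)–(4.000,3.519)
cell (3,4): code 1100 → (3.247,5.000)–(3.440,4.000)
cell (3,5): code 1000 → (4.000,5.903)–(3.247,5.000)
cell (4,3): code 0110 → (4.000,3.519)–(5.000,3.524)
cell (4,5): code 1001 → (5.000,5.896)–(4.000,5.903)
cell (5,3): code 0010 → (5.000,3.524)–(5.548,4.000)
cell (5,4): code 0011 → (5.548,4.000)–(5.739,5.000)
cell (5,5): code 0001 → (5.739,5.000)–(5.000,5.896)
total: 8 segments, chained into 1 closed loop(s), length Σ = 7.837928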